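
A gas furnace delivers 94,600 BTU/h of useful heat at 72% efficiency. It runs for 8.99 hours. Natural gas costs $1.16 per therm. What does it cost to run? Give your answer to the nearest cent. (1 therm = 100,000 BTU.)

$13.70

Heat delivered = 94,600 BTU/h × 8.99 h = 850,454 BTU
Gas input = 850,454 / 0.72 = 1,181,186 BTU
= 1,181,186 / 100,000 = 11.81 therm
Cost = 11.81 × $1.16/therm = $13.70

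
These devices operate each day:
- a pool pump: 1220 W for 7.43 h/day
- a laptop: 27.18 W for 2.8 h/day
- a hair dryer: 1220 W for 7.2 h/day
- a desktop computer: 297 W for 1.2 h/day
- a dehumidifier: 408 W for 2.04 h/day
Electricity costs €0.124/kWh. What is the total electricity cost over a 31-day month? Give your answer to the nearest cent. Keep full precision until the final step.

pool pump: 1220 W × 7.43 h × 31 d = 281,003 Wh = 281 kWh
laptop: 27.18 W × 2.8 h × 31 d = 2,359 Wh = 2.359 kWh
hair dryer: 1220 W × 7.2 h × 31 d = 272,304 Wh = 272.3 kWh
desktop computer: 297 W × 1.2 h × 31 d = 11,048 Wh = 11.05 kWh
dehumidifier: 408 W × 2.04 h × 31 d = 25,802 Wh = 25.8 kWh
Total energy = 281 + 2.359 + 272.3 + 11.05 + 25.8 = 592.5 kWh
Cost = 592.5 kWh × €0.124 = €73.47

€73.47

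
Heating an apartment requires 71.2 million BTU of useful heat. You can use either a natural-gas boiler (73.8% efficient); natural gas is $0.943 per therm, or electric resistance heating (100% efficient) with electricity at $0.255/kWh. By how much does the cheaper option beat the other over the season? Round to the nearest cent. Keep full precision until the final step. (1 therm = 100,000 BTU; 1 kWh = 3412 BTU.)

Heat load = 71.2 × 10⁶ BTU = 71,200,000 BTU
Gas: input = 71,200,000 / 0.738 = 96,476,965 BTU = 964.8 therm → 964.8 × $0.943 = $909.78
Electric: 71,200,000 BTU / 3412 = 20,870 kWh → × $0.255 = $5,321.22
Difference = |$909.78 − $5,321.22| = $4,411.44

$4411.44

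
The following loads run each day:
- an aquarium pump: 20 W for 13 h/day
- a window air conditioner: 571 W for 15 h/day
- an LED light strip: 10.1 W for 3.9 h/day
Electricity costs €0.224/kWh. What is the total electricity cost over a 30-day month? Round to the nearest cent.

aquarium pump: 20 W × 13 h × 30 d = 7,800 Wh = 7.8 kWh
window air conditioner: 571 W × 15 h × 30 d = 256,950 Wh = 256.9 kWh
LED light strip: 10.1 W × 3.9 h × 30 d = 1,182 Wh = 1.182 kWh
Total energy = 7.8 + 256.9 + 1.182 = 265.9 kWh
Cost = 265.9 kWh × €0.224 = €59.57

€59.57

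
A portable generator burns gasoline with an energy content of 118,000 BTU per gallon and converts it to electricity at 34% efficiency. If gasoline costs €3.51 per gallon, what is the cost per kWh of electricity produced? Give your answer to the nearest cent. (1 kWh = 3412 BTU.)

Electrical output per gallon = 118,000 BTU × 0.34 / 3412 BTU/kWh = 11.76 kWh
Cost per kWh = €3.51 / 11.76 kWh = €0.299

€0.30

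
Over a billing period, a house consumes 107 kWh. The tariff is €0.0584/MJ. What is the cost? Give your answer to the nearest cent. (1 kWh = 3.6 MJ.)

€22.50

107 kWh × (3.6 MJ/kWh) = 385.2 MJ
Cost = 385.2 MJ × €0.0584/MJ = €22.50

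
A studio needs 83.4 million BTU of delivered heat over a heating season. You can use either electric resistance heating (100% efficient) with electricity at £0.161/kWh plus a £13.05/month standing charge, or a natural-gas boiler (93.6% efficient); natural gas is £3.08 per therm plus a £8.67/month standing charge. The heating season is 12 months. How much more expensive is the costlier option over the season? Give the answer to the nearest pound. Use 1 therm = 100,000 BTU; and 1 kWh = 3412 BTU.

£1244

Heat load = 83.4 × 10⁶ BTU = 83,400,000 BTU
Gas: input = 83,400,000 / 0.936 = 89,102,564 BTU = 891 therm → 891 × £3.08 = £2,744.36; + 12 × £8.67 standing = £2,848.40
Electric: 83,400,000 BTU / 3412 = 24,440 kWh → × £0.161 = £3,935.35; + 12 × £13.05 standing = £4,091.95
Difference = |£2,848.40 − £4,091.95| = £1,243.55 ≈ £1244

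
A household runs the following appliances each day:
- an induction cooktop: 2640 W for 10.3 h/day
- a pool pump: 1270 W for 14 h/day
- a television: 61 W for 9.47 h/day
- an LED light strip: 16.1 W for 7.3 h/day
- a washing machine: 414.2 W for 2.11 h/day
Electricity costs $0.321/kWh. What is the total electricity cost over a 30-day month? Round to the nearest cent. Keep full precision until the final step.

induction cooktop: 2640 W × 10.3 h × 30 d = 815,760 Wh = 815.8 kWh
pool pump: 1270 W × 14 h × 30 d = 533,400 Wh = 533.4 kWh
television: 61 W × 9.47 h × 30 d = 17,330 Wh = 17.33 kWh
LED light strip: 16.1 W × 7.3 h × 30 d = 3,526 Wh = 3.526 kWh
washing machine: 414.2 W × 2.11 h × 30 d = 26,219 Wh = 26.22 kWh
Total energy = 815.8 + 533.4 + 17.33 + 3.526 + 26.22 = 1,396 kWh
Cost = 1,396 kWh × $0.321 = $448.19

$448.19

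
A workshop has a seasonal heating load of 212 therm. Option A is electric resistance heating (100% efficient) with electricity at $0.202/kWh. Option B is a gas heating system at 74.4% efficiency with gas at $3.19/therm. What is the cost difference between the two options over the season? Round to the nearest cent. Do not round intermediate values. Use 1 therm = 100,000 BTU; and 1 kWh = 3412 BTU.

$346.12

Heat load = 212 therm × 100,000 = 21,200,000 BTU
Gas: input = 21,200,000 / 0.744 = 28,494,624 BTU = 284.9 therm → 284.9 × $3.19 = $908.98
Electric: 21,200,000 BTU / 3412 = 6,213 kWh → × $0.202 = $1,255.10
Difference = |$908.98 − $1,255.10| = $346.12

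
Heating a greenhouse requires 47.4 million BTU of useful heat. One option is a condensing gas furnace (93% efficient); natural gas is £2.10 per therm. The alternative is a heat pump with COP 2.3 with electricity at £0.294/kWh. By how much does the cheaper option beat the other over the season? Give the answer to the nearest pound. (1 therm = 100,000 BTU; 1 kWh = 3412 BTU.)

£705

Heat load = 47.4 × 10⁶ BTU = 47,400,000 BTU
Gas: input = 47,400,000 / 0.93 = 50,967,742 BTU = 509.7 therm → 509.7 × £2.10 = £1,070.32
Heat pump: 47,400,000 BTU / 3412 = 13,890 kWh heat; / 2.3 = 6,040 kWh in → × £0.294 = £1,775.78
Difference = |£1,070.32 − £1,775.78| = £705.46 ≈ £705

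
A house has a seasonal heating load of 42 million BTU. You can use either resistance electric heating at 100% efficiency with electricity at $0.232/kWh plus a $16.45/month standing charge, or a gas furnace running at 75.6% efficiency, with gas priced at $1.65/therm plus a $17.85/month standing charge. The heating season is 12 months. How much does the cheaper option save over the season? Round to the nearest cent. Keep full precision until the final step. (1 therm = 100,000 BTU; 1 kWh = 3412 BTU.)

Heat load = 42 × 10⁶ BTU = 42,000,000 BTU
Gas: input = 42,000,000 / 0.756 = 55,555,556 BTU = 555.6 therm → 555.6 × $1.65 = $916.67; + 12 × $17.85 standing = $1,130.87
Electric: 42,000,000 BTU / 3412 = 12,310 kWh → × $0.232 = $2,855.80; + 12 × $16.45 standing = $3,053.20
Difference = |$1,130.87 − $3,053.20| = $1,922.34

$1922.34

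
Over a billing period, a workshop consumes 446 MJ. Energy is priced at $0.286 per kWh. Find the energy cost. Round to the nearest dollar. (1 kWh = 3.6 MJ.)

446 MJ × (0.27778 kWh/MJ) = 123.9 kWh
Cost = 123.9 kWh × $0.286/kWh = $35.43 ≈ $35

$35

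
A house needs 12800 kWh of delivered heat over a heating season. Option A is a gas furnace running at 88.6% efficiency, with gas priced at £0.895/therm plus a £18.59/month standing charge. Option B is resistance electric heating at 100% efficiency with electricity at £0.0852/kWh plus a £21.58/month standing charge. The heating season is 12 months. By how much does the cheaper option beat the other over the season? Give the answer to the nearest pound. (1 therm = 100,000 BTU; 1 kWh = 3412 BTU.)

£685

Heat load = 12800 kWh × 3412 = 43,673,600 BTU
Gas: input = 43,673,600 / 0.886 = 49,293,002 BTU = 492.9 therm → 492.9 × £0.895 = £441.17; + 12 × £18.59 standing = £664.25
Electric: 43,673,600 BTU / 3412 = 12,800 kWh → × £0.0852 = £1,090.56; + 12 × £21.58 standing = £1,349.52
Difference = |£664.25 − £1,349.52| = £685.27 ≈ £685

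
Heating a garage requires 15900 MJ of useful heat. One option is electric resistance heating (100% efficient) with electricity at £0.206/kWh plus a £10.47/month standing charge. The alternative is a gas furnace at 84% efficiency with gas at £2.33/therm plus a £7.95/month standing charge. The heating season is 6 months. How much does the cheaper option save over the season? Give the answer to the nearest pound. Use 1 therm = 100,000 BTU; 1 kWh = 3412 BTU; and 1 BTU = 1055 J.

£507

Heat load = 15900 MJ = 15,900,000,000 J / 1055 = 15,071,090 BTU
Gas: input = 15,071,090 / 0.84 = 17,941,774 BTU = 179.4 therm → 179.4 × £2.33 = £418.04; + 6 × £7.95 standing = £465.74
Electric: 15,071,090 BTU / 3412 = 4,417 kWh → × £0.206 = £909.92; + 6 × £10.47 standing = £972.74
Difference = |£465.74 − £972.74| = £507.00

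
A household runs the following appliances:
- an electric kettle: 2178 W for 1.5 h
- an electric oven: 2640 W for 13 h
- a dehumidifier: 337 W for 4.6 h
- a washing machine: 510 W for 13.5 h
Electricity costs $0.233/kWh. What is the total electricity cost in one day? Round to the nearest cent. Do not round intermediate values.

$10.72

electric kettle: 2178 W × 1.5 h = 3,267 Wh = 3.267 kWh
electric oven: 2640 W × 13 h = 34,320 Wh = 34.32 kWh
dehumidifier: 337 W × 4.6 h = 1,550 Wh = 1.55 kWh
washing machine: 510 W × 13.5 h = 6,885 Wh = 6.885 kWh
Total energy = 3.267 + 34.32 + 1.55 + 6.885 = 46.02 kWh
Cost = 46.02 kWh × $0.233 = $10.72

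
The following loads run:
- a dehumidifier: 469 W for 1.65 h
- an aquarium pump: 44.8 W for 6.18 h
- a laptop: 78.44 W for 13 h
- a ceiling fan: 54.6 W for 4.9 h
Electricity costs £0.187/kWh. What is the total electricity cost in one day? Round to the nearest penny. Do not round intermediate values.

£0.44

dehumidifier: 469 W × 1.65 h = 774 Wh = 0.7738 kWh
aquarium pump: 44.8 W × 6.18 h = 277 Wh = 0.2769 kWh
laptop: 78.44 W × 13 h = 1,020 Wh = 1.02 kWh
ceiling fan: 54.6 W × 4.9 h = 268 Wh = 0.2675 kWh
Total energy = 0.7738 + 0.2769 + 1.02 + 0.2675 = 2.338 kWh
Cost = 2.338 kWh × £0.187 = £0.44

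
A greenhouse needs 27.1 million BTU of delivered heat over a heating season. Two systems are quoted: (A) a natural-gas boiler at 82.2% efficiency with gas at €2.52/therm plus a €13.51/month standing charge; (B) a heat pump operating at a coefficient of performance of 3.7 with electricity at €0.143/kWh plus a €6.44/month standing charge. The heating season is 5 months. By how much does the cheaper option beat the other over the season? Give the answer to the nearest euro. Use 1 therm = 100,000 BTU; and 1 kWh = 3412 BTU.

Heat load = 27.1 × 10⁶ BTU = 27,100,000 BTU
Gas: input = 27,100,000 / 0.822 = 32,968,370 BTU = 329.7 therm → 329.7 × €2.52 = €830.80; + 5 × €13.51 standing = €898.35
Heat pump: 27,100,000 BTU / 3412 = 7,943 kWh heat; / 3.7 = 2,147 kWh in → × €0.143 = €306.97; + 5 × €6.44 standing = €339.17
Difference = |€898.35 − €339.17| = €559.18 ≈ €559

€559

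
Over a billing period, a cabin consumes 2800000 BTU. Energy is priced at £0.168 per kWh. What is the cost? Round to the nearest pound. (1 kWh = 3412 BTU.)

£138

2800000 BTU × (0.00029308 kWh/BTU) = 820.6 kWh
Cost = 820.6 kWh × £0.168/kWh = £137.87 ≈ £138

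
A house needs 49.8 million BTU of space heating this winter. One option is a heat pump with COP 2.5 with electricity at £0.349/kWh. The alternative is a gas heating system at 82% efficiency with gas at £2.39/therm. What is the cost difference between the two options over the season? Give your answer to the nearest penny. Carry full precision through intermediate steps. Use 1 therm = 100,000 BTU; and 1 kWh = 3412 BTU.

Heat load = 49.8 × 10⁶ BTU = 49,800,000 BTU
Gas: input = 49,800,000 / 0.82 = 60,731,707 BTU = 607.3 therm → 607.3 × £2.39 = £1,451.49
Heat pump: 49,800,000 BTU / 3412 = 14,600 kWh heat; / 2.5 = 5,838 kWh in → × £0.349 = £2,037.54
Difference = |£1,451.49 − £2,037.54| = £586.05

£586.05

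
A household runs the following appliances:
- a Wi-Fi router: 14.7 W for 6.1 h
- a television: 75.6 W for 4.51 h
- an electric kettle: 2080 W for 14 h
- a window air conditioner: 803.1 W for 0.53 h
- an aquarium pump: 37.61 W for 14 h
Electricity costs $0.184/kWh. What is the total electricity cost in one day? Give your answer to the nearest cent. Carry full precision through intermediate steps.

Wi-Fi router: 14.7 W × 6.1 h = 90 Wh = 0.08967 kWh
television: 75.6 W × 4.51 h = 341 Wh = 0.341 kWh
electric kettle: 2080 W × 14 h = 29,120 Wh = 29.12 kWh
window air conditioner: 803.1 W × 0.53 h = 426 Wh = 0.4256 kWh
aquarium pump: 37.61 W × 14 h = 527 Wh = 0.5265 kWh
Total energy = 0.08967 + 0.341 + 29.12 + 0.4256 + 0.5265 = 30.5 kWh
Cost = 30.5 kWh × $0.184 = $5.61

$5.61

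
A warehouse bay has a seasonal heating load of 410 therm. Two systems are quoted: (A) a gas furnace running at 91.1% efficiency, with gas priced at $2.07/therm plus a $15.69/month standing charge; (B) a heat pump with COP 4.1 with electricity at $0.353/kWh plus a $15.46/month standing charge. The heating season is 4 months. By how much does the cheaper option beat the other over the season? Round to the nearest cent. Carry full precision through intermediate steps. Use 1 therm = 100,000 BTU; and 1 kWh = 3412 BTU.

Heat load = 410 therm × 100,000 = 41,000,000 BTU
Gas: input = 41,000,000 / 0.911 = 45,005,488 BTU = 450.1 therm → 450.1 × $2.07 = $931.61; + 4 × $15.69 standing = $994.37
Heat pump: 41,000,000 BTU / 3412 = 12,020 kWh heat; / 4.1 = 2,931 kWh in → × $0.353 = $1,034.58; + 4 × $15.46 standing = $1,096.42
Difference = |$994.37 − $1,096.42| = $102.05

$102.05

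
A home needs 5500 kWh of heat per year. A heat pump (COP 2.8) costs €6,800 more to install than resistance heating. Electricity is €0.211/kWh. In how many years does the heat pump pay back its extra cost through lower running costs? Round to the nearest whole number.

9 years

Resistance: 5500 kWh × €0.211 = €1,160.50/yr
Heat pump: 5500 / 2.8 = 1964 kWh in → × €0.211 = €414.46/yr
Annual savings = €746.04
Payback = €6,800 / €746.04 = 9.11 years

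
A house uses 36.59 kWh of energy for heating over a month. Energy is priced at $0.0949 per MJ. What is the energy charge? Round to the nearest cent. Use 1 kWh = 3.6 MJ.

$12.50

36.59 kWh × (3.6 MJ/kWh) = 131.7 MJ
Cost = 131.7 MJ × $0.0949/MJ = $12.50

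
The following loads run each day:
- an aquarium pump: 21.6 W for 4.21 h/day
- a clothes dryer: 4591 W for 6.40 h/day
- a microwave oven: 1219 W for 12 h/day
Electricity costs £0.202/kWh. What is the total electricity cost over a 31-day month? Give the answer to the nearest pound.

£276

aquarium pump: 21.6 W × 4.21 h × 31 d = 2,819 Wh = 2.819 kWh
clothes dryer: 4591 W × 6.40 h × 31 d = 910,854 Wh = 910.9 kWh
microwave oven: 1219 W × 12 h × 31 d = 453,468 Wh = 453.5 kWh
Total energy = 2.819 + 910.9 + 453.5 = 1,367 kWh
Cost = 1,367 kWh × £0.202 = £276.16 ≈ £276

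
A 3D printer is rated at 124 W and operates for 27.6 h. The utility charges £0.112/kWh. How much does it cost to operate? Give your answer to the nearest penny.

Energy = 124 W × 27.6 h = 3,422 Wh = 3.422 kWh
Cost = 3.422 kWh × £0.112/kWh = £0.38

£0.38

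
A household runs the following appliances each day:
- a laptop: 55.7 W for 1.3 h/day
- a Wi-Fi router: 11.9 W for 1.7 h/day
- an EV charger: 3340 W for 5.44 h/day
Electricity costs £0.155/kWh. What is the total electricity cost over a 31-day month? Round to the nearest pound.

£88

laptop: 55.7 W × 1.3 h × 31 d = 2,245 Wh = 2.245 kWh
Wi-Fi router: 11.9 W × 1.7 h × 31 d = 627 Wh = 0.6271 kWh
EV charger: 3340 W × 5.44 h × 31 d = 563,258 Wh = 563.3 kWh
Total energy = 2.245 + 0.6271 + 563.3 = 566.1 kWh
Cost = 566.1 kWh × £0.155 = £87.75 ≈ £88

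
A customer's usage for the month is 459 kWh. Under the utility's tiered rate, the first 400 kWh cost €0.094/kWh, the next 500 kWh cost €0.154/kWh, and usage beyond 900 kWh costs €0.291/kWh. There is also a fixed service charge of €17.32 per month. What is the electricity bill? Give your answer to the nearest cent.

First 400 kWh × €0.094 = €37.60
Next 59 kWh × €0.154 = €9.09
Remaining tier: 0 kWh (not reached)
Energy charge = €46.69; + service €17.32 = €64.01

€64.01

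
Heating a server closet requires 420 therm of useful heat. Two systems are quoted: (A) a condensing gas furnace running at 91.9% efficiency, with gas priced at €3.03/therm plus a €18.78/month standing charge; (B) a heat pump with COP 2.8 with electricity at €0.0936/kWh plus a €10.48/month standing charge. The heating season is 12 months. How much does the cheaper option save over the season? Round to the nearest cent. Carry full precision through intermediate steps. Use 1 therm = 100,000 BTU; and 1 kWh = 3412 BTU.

€1072.88

Heat load = 420 therm × 100,000 = 42,000,000 BTU
Gas: input = 42,000,000 / 0.919 = 45,701,850 BTU = 457 therm → 457 × €3.03 = €1,384.77; + 12 × €18.78 standing = €1,610.13
Heat pump: 42,000,000 BTU / 3412 = 12,310 kWh heat; / 2.8 = 4,396 kWh in → × €0.0936 = €411.49; + 12 × €10.48 standing = €537.25
Difference = |€1,610.13 − €537.25| = €1,072.88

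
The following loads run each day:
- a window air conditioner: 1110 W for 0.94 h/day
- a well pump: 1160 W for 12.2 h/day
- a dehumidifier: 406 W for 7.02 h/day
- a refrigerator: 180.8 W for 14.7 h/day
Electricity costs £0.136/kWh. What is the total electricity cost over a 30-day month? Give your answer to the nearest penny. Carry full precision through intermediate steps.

£84.47

window air conditioner: 1110 W × 0.94 h × 30 d = 31,302 Wh = 31.3 kWh
well pump: 1160 W × 12.2 h × 30 d = 424,560 Wh = 424.6 kWh
dehumidifier: 406 W × 7.02 h × 30 d = 85,504 Wh = 85.5 kWh
refrigerator: 180.8 W × 14.7 h × 30 d = 79,733 Wh = 79.73 kWh
Total energy = 31.3 + 424.6 + 85.5 + 79.73 = 621.1 kWh
Cost = 621.1 kWh × £0.136 = £84.47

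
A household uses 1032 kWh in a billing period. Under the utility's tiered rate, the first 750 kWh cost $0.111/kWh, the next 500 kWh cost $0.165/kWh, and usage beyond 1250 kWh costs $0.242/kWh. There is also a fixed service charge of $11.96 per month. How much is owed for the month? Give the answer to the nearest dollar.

First 750 kWh × $0.111 = $83.25
Next 282 kWh × $0.165 = $46.53
Remaining tier: 0 kWh (not reached)
Energy charge = $129.78; + service $11.96 = $141.74 ≈ $142

$142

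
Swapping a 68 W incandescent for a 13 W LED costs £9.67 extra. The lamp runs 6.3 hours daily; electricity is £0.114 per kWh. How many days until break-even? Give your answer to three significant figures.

245 days

Power saved = 68 − 13 = 55 W
Daily energy saved = 55 W × 6.3 h = 346.5 Wh = 0.3465 kWh
Daily savings = 0.3465 × £0.114 = £0.0395
Payback = £9.67 / £0.0395 per day = 244.8 days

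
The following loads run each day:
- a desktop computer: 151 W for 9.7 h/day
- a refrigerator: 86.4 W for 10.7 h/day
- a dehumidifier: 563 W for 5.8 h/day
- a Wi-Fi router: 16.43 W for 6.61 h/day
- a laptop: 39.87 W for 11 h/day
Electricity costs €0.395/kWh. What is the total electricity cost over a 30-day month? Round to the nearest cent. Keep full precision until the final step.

€73.49

desktop computer: 151 W × 9.7 h × 30 d = 43,941 Wh = 43.94 kWh
refrigerator: 86.4 W × 10.7 h × 30 d = 27,734 Wh = 27.73 kWh
dehumidifier: 563 W × 5.8 h × 30 d = 97,962 Wh = 97.96 kWh
Wi-Fi router: 16.43 W × 6.61 h × 30 d = 3,258 Wh = 3.258 kWh
laptop: 39.87 W × 11 h × 30 d = 13,157 Wh = 13.16 kWh
Total energy = 43.94 + 27.73 + 97.96 + 3.258 + 13.16 = 186.1 kWh
Cost = 186.1 kWh × €0.395 = €73.49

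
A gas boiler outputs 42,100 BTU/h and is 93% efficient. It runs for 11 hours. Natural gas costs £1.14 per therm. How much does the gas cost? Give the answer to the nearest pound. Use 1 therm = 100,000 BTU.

£6

Heat delivered = 42,100 BTU/h × 11 h = 463,100 BTU
Gas input = 463,100 / 0.93 = 497,957 BTU
= 497,957 / 100,000 = 4.98 therm
Cost = 4.98 × £1.14/therm = £5.68 ≈ £6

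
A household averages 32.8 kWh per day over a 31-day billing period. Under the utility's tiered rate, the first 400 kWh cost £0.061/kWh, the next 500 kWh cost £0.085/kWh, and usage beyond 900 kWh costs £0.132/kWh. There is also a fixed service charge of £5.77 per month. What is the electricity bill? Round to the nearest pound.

£88

Usage = 32.8 kWh/day × 31 days = 1016.8 kWh
First 400 kWh × £0.061 = £24.40
Next 500 kWh × £0.085 = £42.50
Remaining 116.8 kWh × £0.132 = £15.42
Energy charge = £82.32; + service £5.77 = £88.09 ≈ £88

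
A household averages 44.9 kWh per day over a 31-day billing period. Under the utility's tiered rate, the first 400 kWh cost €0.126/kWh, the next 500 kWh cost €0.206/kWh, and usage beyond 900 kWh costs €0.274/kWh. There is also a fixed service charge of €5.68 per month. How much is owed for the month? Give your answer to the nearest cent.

€293.86

Usage = 44.9 kWh/day × 31 days = 1391.9 kWh
First 400 kWh × €0.126 = €50.40
Next 500 kWh × €0.206 = €103.00
Remaining 491.9 kWh × €0.274 = €134.78
Energy charge = €288.18; + service €5.68 = €293.86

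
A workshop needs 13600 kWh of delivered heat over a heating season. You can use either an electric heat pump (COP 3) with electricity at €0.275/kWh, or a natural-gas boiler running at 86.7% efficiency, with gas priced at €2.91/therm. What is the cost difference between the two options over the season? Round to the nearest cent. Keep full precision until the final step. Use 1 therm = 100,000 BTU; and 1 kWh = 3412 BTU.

Heat load = 13600 kWh × 3412 = 46,403,200 BTU
Gas: input = 46,403,200 / 0.867 = 53,521,569 BTU = 535.2 therm → 535.2 × €2.91 = €1,557.48
Heat pump: 46,403,200 BTU / 3412 = 13,600 kWh heat; / 3 = 4,533 kWh in → × €0.275 = €1,246.67
Difference = |€1,557.48 − €1,246.67| = €310.81

€310.81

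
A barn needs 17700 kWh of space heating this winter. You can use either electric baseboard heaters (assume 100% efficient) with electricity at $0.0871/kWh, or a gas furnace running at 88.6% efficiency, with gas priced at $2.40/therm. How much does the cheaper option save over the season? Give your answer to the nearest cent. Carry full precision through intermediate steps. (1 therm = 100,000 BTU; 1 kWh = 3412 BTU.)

Heat load = 17700 kWh × 3412 = 60,392,400 BTU
Gas: input = 60,392,400 / 0.886 = 68,162,980 BTU = 681.6 therm → 681.6 × $2.40 = $1,635.91
Electric: 60,392,400 BTU / 3412 = 17,700 kWh → × $0.0871 = $1,541.67
Difference = |$1,635.91 − $1,541.67| = $94.24

$94.24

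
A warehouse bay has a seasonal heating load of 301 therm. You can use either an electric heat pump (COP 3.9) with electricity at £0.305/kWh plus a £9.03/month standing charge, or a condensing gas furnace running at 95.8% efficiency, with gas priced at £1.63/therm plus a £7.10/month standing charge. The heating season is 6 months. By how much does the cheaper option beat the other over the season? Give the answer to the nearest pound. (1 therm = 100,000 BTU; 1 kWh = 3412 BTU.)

£189

Heat load = 301 therm × 100,000 = 30,100,000 BTU
Gas: input = 30,100,000 / 0.958 = 31,419,624 BTU = 314.2 therm → 314.2 × £1.63 = £512.14; + 6 × £7.10 standing = £554.74
Heat pump: 30,100,000 BTU / 3412 = 8,822 kWh heat; / 3.9 = 2,262 kWh in → × £0.305 = £689.91; + 6 × £9.03 standing = £744.09
Difference = |£554.74 − £744.09| = £189.35 ≈ £189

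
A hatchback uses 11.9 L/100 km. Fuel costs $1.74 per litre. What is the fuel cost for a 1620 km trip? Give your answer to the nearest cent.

Fuel = 11.9 L/100 km × 1620 km / 100 = 192.8 L
Cost = 192.8 L × $1.74/L = $335.44

$335.44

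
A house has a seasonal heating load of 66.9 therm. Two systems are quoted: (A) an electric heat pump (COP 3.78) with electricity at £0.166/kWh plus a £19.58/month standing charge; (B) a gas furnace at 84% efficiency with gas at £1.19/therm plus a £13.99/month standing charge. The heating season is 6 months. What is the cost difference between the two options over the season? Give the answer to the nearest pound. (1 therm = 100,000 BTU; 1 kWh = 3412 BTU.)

£25

Heat load = 66.9 therm × 100,000 = 6,690,000 BTU
Gas: input = 6,690,000 / 0.84 = 7,964,286 BTU = 79.64 therm → 79.64 × £1.19 = £94.78; + 6 × £13.99 standing = £178.72
Heat pump: 6,690,000 BTU / 3412 = 1,961 kWh heat; / 3.78 = 518.7 kWh in → × £0.166 = £86.11; + 6 × £19.58 standing = £203.59
Difference = |£178.72 − £203.59| = £24.87 ≈ £25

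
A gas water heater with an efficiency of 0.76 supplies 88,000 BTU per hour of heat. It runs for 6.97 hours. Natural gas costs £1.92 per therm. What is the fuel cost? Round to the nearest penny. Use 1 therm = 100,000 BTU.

£15.50

Heat delivered = 88,000 BTU/h × 6.97 h = 613,360 BTU
Gas input = 613,360 / 0.76 = 807,053 BTU
= 807,053 / 100,000 = 8.071 therm
Cost = 8.071 × £1.92/therm = £15.50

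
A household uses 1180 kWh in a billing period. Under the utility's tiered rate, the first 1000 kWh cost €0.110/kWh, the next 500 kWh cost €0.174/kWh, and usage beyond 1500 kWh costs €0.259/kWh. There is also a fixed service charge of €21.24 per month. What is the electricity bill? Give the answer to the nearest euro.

First 1000 kWh × €0.110 = €110.00
Next 180 kWh × €0.174 = €31.32
Remaining tier: 0 kWh (not reached)
Energy charge = €141.32; + service €21.24 = €162.56 ≈ €163

€163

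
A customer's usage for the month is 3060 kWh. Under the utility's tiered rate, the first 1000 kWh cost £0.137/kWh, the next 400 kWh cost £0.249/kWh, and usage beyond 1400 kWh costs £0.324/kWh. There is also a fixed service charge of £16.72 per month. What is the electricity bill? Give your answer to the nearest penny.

£791.16

First 1000 kWh × £0.137 = £137.00
Next 400 kWh × £0.249 = £99.60
Remaining 1660 kWh × £0.324 = £537.84
Energy charge = £774.44; + service £16.72 = £791.16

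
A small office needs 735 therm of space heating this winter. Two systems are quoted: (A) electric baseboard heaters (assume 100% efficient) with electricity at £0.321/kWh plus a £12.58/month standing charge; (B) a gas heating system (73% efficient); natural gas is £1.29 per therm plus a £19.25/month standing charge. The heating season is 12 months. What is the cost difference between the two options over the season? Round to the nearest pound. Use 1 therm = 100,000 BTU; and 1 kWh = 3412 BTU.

Heat load = 735 therm × 100,000 = 73,500,000 BTU
Gas: input = 73,500,000 / 0.73 = 100,684,932 BTU = 1,007 therm → 1,007 × £1.29 = £1,298.84; + 12 × £19.25 standing = £1,529.84
Electric: 73,500,000 BTU / 3412 = 21,540 kWh → × £0.321 = £6,914.86; + 12 × £12.58 standing = £7,065.82
Difference = |£1,529.84 − £7,065.82| = £5,535.98 ≈ £5536

£5536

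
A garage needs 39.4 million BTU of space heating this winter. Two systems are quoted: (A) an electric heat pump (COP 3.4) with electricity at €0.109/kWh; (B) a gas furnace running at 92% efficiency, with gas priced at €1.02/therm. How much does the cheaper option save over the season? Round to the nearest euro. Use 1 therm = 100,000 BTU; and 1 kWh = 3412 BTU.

€67

Heat load = 39.4 × 10⁶ BTU = 39,400,000 BTU
Gas: input = 39,400,000 / 0.92 = 42,826,087 BTU = 428.3 therm → 428.3 × €1.02 = €436.83
Heat pump: 39,400,000 BTU / 3412 = 11,550 kWh heat; / 3.4 = 3,396 kWh in → × €0.109 = €370.20
Difference = |€436.83 − €370.20| = €66.63 ≈ €67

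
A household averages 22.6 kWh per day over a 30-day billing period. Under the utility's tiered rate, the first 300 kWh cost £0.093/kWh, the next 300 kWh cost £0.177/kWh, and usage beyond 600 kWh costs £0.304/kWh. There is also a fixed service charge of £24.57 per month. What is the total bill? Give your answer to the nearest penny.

Usage = 22.6 kWh/day × 30 days = 678 kWh
First 300 kWh × £0.093 = £27.90
Next 300 kWh × £0.177 = £53.10
Remaining 78 kWh × £0.304 = £23.71
Energy charge = £104.71; + service £24.57 = £129.28

£129.28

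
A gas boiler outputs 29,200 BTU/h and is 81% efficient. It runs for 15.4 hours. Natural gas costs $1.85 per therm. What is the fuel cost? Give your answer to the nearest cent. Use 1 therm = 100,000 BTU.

Heat delivered = 29,200 BTU/h × 15.4 h = 449,680 BTU
Gas input = 449,680 / 0.81 = 555,160 BTU
= 555,160 / 100,000 = 5.552 therm
Cost = 5.552 × $1.85/therm = $10.27

$10.27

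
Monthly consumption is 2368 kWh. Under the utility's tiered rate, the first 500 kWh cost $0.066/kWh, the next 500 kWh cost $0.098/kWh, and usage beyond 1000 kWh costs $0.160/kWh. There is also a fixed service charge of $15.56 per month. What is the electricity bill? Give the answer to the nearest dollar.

$316

First 500 kWh × $0.066 = $33.00
Next 500 kWh × $0.098 = $49.00
Remaining 1368 kWh × $0.160 = $218.88
Energy charge = $300.88; + service $15.56 = $316.44 ≈ $316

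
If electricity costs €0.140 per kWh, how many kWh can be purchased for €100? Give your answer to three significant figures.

714 kWh

€100 / €0.140 per kWh = 714.3 kWh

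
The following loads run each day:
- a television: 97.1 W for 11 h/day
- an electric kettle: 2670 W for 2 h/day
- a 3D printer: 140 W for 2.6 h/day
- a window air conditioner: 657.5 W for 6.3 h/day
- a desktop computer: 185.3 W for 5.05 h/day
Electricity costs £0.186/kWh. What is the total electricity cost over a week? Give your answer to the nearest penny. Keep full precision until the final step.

television: 97.1 W × 11 h × 7 d = 7,477 Wh = 7.477 kWh
electric kettle: 2670 W × 2 h × 7 d = 37,380 Wh = 37.38 kWh
3D printer: 140 W × 2.6 h × 7 d = 2,548 Wh = 2.548 kWh
window air conditioner: 657.5 W × 6.3 h × 7 d = 28,996 Wh = 29 kWh
desktop computer: 185.3 W × 5.05 h × 7 d = 6,550 Wh = 6.55 kWh
Total energy = 7.477 + 37.38 + 2.548 + 29 + 6.55 = 82.95 kWh
Cost = 82.95 kWh × £0.186 = £15.43

£15.43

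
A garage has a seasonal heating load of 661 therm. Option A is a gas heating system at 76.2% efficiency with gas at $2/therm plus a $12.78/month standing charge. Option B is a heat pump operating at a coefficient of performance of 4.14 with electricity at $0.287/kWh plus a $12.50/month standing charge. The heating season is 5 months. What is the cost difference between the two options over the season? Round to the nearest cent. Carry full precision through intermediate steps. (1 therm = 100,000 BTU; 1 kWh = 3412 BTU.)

$393.31

Heat load = 661 therm × 100,000 = 66,100,000 BTU
Gas: input = 66,100,000 / 0.762 = 86,745,407 BTU = 867.5 therm → 867.5 × $2 = $1,734.91; + 5 × $12.78 standing = $1,798.81
Heat pump: 66,100,000 BTU / 3412 = 19,370 kWh heat; / 4.14 = 4,679 kWh in → × $0.287 = $1,342.99; + 5 × $12.50 standing = $1,405.49
Difference = |$1,798.81 − $1,405.49| = $393.31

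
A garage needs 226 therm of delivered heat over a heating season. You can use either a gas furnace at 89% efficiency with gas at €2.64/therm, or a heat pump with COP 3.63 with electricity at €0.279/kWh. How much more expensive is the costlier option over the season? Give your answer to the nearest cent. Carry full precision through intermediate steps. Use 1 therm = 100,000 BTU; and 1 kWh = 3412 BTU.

Heat load = 226 therm × 100,000 = 22,600,000 BTU
Gas: input = 22,600,000 / 0.89 = 25,393,258 BTU = 253.9 therm → 253.9 × €2.64 = €670.38
Heat pump: 22,600,000 BTU / 3412 = 6,624 kWh heat; / 3.63 = 1,825 kWh in → × €0.279 = €509.09
Difference = |€670.38 − €509.09| = €161.29

€161.29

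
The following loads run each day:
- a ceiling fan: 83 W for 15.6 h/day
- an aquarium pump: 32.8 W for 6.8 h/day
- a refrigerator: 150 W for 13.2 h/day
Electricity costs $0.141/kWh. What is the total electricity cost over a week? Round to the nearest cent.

ceiling fan: 83 W × 15.6 h × 7 d = 9,064 Wh = 9.064 kWh
aquarium pump: 32.8 W × 6.8 h × 7 d = 1,561 Wh = 1.561 kWh
refrigerator: 150 W × 13.2 h × 7 d = 13,860 Wh = 13.86 kWh
Total energy = 9.064 + 1.561 + 13.86 = 24.48 kWh
Cost = 24.48 kWh × $0.141 = $3.45

$3.45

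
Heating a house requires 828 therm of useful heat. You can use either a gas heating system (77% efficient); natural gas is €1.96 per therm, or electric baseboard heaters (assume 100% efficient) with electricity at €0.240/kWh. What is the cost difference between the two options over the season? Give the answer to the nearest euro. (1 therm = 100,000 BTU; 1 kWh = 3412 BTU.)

€3717

Heat load = 828 therm × 100,000 = 82,800,000 BTU
Gas: input = 82,800,000 / 0.77 = 107,532,468 BTU = 1,075 therm → 1,075 × €1.96 = €2,107.64
Electric: 82,800,000 BTU / 3412 = 24,270 kWh → × €0.240 = €5,824.15
Difference = |€2,107.64 − €5,824.15| = €3,716.51 ≈ €3717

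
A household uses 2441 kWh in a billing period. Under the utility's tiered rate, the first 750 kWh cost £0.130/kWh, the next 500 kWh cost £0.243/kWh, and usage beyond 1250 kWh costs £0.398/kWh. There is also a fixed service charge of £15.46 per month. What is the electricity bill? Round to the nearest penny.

First 750 kWh × £0.130 = £97.50
Next 500 kWh × £0.243 = £121.50
Remaining 1191 kWh × £0.398 = £474.02
Energy charge = £693.02; + service £15.46 = £708.48

£708.48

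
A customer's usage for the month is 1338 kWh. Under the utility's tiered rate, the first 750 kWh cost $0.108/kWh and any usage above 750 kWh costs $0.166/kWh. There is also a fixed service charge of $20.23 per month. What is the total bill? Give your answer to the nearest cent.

First 750 kWh × $0.108 = $81.00
Remaining 588 kWh × $0.166 = $97.61
Energy charge = $178.61; + service $20.23 = $198.84

$198.84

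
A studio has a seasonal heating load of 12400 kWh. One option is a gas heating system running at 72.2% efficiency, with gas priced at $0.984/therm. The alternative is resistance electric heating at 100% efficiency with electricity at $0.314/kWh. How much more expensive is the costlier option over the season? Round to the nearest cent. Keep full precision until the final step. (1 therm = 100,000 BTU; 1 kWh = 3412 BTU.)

Heat load = 12400 kWh × 3412 = 42,308,800 BTU
Gas: input = 42,308,800 / 0.722 = 58,599,446 BTU = 586 therm → 586 × $0.984 = $576.62
Electric: 42,308,800 BTU / 3412 = 12,400 kWh → × $0.314 = $3,893.60
Difference = |$576.62 − $3,893.60| = $3,316.98

$3316.98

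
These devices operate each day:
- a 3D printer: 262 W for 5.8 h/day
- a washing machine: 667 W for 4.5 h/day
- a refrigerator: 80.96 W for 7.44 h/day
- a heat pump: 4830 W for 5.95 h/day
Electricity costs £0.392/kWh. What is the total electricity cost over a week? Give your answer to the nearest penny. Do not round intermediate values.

3D printer: 262 W × 5.8 h × 7 d = 10,637 Wh = 10.64 kWh
washing machine: 667 W × 4.5 h × 7 d = 21,010 Wh = 21.01 kWh
refrigerator: 80.96 W × 7.44 h × 7 d = 4,216 Wh = 4.216 kWh
heat pump: 4830 W × 5.95 h × 7 d = 201,170 Wh = 201.2 kWh
Total energy = 10.64 + 21.01 + 4.216 + 201.2 = 237 kWh
Cost = 237 kWh × £0.392 = £92.92

£92.92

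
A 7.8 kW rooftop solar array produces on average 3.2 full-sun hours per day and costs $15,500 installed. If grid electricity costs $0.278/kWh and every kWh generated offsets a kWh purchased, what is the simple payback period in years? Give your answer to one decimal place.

Daily generation = 7.8 kW × 3.2 h = 24.96 kWh
Annual generation = 24.96 × 365 = 9110.4 kWh
Annual savings = 9110.4 × $0.278 = $2,532.69
Payback = $15,500 / $2,532.69 = 6.12 years

6.1 years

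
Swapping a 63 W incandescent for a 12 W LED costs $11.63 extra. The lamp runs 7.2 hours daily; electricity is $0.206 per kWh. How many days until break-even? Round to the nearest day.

154 days

Power saved = 63 − 12 = 51 W
Daily energy saved = 51 W × 7.2 h = 367.2 Wh = 0.3672 kWh
Daily savings = 0.3672 × $0.206 = $0.0756
Payback = $11.63 / $0.0756 per day = 153.7 days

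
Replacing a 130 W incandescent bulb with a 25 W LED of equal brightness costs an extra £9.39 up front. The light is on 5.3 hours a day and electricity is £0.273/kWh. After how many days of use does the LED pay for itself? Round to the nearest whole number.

62 days

Power saved = 130 − 25 = 105 W
Daily energy saved = 105 W × 5.3 h = 556.5 Wh = 0.5565 kWh
Daily savings = 0.5565 × £0.273 = £0.1519
Payback = £9.39 / £0.1519 per day = 61.81 days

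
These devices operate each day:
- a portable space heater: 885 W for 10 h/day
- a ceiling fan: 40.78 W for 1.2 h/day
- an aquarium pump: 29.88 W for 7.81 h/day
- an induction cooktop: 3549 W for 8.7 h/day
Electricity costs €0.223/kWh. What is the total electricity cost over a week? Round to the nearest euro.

portable space heater: 885 W × 10 h × 7 d = 61,950 Wh = 61.95 kWh
ceiling fan: 40.78 W × 1.2 h × 7 d = 343 Wh = 0.3426 kWh
aquarium pump: 29.88 W × 7.81 h × 7 d = 1,634 Wh = 1.634 kWh
induction cooktop: 3549 W × 8.7 h × 7 d = 216,134 Wh = 216.1 kWh
Total energy = 61.95 + 0.3426 + 1.634 + 216.1 = 280.1 kWh
Cost = 280.1 kWh × €0.223 = €62.45 ≈ €62

€62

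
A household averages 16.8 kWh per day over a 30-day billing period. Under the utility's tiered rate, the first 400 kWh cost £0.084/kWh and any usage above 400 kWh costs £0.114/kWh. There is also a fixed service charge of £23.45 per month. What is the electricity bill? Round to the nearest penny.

Usage = 16.8 kWh/day × 30 days = 504 kWh
First 400 kWh × £0.084 = £33.60
Remaining 104 kWh × £0.114 = £11.86
Energy charge = £45.46; + service £23.45 = £68.91

£68.91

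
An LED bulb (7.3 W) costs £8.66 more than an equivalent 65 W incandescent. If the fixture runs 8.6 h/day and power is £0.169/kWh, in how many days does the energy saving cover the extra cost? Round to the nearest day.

Power saved = 65 − 7.3 = 57.7 W
Daily energy saved = 57.7 W × 8.6 h = 496.2 Wh = 0.49622 kWh
Daily savings = 0.49622 × £0.169 = £0.0839
Payback = £8.66 / £0.0839 per day = 103.3 days

103 days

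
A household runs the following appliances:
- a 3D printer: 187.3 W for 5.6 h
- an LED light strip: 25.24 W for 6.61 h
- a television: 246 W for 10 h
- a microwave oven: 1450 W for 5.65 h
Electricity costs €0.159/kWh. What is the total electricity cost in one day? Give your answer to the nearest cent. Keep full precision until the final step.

€1.89

3D printer: 187.3 W × 5.6 h = 1,049 Wh = 1.049 kWh
LED light strip: 25.24 W × 6.61 h = 167 Wh = 0.1668 kWh
television: 246 W × 10 h = 2,460 Wh = 2.46 kWh
microwave oven: 1450 W × 5.65 h = 8,192 Wh = 8.193 kWh
Total energy = 1.049 + 0.1668 + 2.46 + 8.193 = 11.87 kWh
Cost = 11.87 kWh × €0.159 = €1.89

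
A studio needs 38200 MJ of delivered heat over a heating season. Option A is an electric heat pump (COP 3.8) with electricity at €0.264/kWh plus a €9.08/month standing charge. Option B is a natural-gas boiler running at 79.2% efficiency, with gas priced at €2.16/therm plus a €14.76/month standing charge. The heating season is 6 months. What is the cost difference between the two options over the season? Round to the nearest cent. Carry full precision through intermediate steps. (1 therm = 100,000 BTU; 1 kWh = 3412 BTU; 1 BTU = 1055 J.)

Heat load = 38200 MJ = 38,200,000,000 J / 1055 = 36,208,531 BTU
Gas: input = 36,208,531 / 0.792 = 45,717,842 BTU = 457.2 therm → 457.2 × €2.16 = €987.51; + 6 × €14.76 standing = €1,076.07
Heat pump: 36,208,531 BTU / 3412 = 10,610 kWh heat; / 3.8 = 2,793 kWh in → × €0.264 = €737.26; + 6 × €9.08 standing = €791.74
Difference = |€1,076.07 − €791.74| = €284.32

€284.32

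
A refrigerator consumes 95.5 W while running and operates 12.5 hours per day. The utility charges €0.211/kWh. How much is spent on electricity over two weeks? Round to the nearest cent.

Energy = 95.5 W × 12.5 h/day × 14 days = 16,712 Wh = 16.71 kWh
Cost = 16.71 kWh × €0.211/kWh = €3.53

€3.53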